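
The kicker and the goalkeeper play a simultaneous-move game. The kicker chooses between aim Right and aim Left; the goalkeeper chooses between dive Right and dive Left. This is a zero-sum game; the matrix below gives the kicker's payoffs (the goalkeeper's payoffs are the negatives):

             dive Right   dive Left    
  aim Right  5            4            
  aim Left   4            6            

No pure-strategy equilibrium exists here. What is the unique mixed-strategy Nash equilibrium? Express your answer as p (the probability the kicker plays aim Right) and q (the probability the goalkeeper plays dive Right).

The goalkeeper's indifference between dive Right and dive Left determines the kicker's mixing probability p:
  the goalkeeper's payoff to dive Right: p·(-5) + (1−p)·(-4) = -p - 4
  the goalkeeper's payoff to dive Left: p·(-4) + (1−p)·(-6) = 2p - 6
  -p - 4 = 2p - 6  ⇒  -3p = -2  ⇒  p = 2/3.
For the kicker to be willing to mix, the kicker must be indifferent between aim Right and aim Left, which pins down the goalkeeper's mix.
  the kicker's payoff from aim Right: q·5 + (1−q)·4 = q + 4
  the kicker's payoff from aim Left: q·4 + (1−q)·6 = -2q + 6
  q + 4 = -2q + 6  ⇒  3q = 2  ⇒  q = 2/3.

p = 2/3, q = 2/3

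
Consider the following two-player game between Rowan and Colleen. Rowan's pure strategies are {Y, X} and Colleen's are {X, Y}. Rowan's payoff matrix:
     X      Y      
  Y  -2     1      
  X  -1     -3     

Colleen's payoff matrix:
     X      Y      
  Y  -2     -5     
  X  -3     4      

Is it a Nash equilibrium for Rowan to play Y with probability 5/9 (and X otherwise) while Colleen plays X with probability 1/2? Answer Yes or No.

Given Rowan's mix p = 5/9, Colleen's payoff from X is -22/9 but from Y is -1. Colleen strictly prefers Y, so Colleen would not mix.
So the proposed profile is not a Nash equilibrium.

No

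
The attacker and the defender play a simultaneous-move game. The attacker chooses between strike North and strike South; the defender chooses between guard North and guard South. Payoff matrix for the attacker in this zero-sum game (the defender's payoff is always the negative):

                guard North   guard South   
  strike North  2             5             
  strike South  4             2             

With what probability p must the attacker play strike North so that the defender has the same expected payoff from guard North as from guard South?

The defender's indifference between guard North and guard South determines the attacker's mixing probability p:
  the defender's payoff from guard North: p·(-2) + (1−p)·(-4) = 2p - 4
  the defender's payoff from guard South: p·(-5) + (1−p)·(-2) = -3p - 2
  2p - 4 = -3p - 2  ⇒  5p = 2  ⇒  p = 2/5.

p = 2/5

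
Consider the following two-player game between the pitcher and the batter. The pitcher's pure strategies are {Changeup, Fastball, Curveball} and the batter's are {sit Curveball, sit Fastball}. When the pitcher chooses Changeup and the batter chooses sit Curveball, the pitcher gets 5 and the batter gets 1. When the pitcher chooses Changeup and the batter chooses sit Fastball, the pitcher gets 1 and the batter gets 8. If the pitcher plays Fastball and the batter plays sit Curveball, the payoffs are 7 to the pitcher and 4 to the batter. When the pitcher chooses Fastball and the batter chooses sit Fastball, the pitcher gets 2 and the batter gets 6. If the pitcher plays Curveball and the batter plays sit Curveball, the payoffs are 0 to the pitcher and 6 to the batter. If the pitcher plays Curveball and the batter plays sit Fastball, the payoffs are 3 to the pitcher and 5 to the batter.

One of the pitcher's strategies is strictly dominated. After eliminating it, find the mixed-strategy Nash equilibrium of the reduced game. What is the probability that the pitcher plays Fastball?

The pitcher's strategy Changeup is strictly dominated by Fastball: 7 > 5 and 2 > 1. Eliminate Changeup.
The pitcher's mix must leave the batter indifferent between sit Curveball and sit Fastball.
  the batter's payoff from sit Curveball: p·4 + (1−p)·6 = -2p + 6
  the batter's payoff from sit Fastball: p·6 + (1−p)·5 = p + 5
  -2p + 6 = p + 5  ⇒  -3p = -1  ⇒  p = 1/3.

p = 1/3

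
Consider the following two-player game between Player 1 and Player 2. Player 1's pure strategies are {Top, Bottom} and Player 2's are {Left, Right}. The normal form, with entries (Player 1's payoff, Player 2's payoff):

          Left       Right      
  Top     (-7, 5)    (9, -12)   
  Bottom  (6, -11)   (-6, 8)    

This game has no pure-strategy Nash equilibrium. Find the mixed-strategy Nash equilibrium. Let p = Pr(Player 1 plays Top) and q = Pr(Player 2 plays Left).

p = 19/36, q = 15/28

Player 1's mix must leave Player 2 indifferent between Left and Right.
  Player 2's payoff from Left: p·5 + (1−p)·(-11) = 16p - 11
  Player 2's payoff from Right: p·(-12) + (1−p)·8 = -20p + 8
  16p - 11 = -20p + 8  ⇒  36p = 19  ⇒  p = 19/36.
Player 2's mix must leave Player 1 indifferent between Top and Bottom.
  Player 1's payoff from Top: q·(-7) + (1−q)·9 = -16q + 9
  Player 1's payoff from Bottom: q·6 + (1−q)·(-6) = 12q - 6
  -16q + 9 = 12q - 6  ⇒  -28q = -15  ⇒  q = 15/28.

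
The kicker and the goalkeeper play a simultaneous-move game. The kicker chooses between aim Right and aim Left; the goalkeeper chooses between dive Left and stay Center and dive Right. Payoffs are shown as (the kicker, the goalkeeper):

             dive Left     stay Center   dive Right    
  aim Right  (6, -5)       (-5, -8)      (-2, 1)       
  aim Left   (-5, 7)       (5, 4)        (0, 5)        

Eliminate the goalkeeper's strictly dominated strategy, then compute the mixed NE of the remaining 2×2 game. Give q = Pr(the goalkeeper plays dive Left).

The goalkeeper's strategy stay Center is strictly dominated by dive Left: -5 > -8 and 7 > 4. Eliminate stay Center.
Set the kicker's expected payoff from aim Right equal to that from aim Left:
  the kicker's payoff to aim Right: q·6 + (1−q)·(-2) = 8q - 2
  the kicker's payoff to aim Left: q·(-5) + (1−q)·0 = -5q
  8q - 2 = -5q  ⇒  13q = 2  ⇒  q = 2/13.

q = 2/13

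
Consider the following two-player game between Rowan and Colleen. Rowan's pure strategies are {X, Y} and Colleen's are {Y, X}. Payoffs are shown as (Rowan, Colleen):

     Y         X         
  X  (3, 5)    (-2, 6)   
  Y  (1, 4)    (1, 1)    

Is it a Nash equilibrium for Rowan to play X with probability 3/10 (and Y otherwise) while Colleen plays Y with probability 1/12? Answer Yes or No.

No

Given Rowan's mix p = 3/10, Colleen's payoff from Y is 43/10 but from X is 5/2. Colleen strictly prefers Y, so Colleen would not mix.
So the proposed profile is not a Nash equilibrium.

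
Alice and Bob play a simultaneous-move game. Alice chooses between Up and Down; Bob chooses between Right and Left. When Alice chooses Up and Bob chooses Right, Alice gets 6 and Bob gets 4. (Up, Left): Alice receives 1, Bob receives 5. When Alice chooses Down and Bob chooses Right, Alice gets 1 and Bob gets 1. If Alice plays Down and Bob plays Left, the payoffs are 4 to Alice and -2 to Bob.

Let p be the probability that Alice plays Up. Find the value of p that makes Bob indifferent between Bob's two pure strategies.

p = 3/4

For Bob to be willing to mix, Bob must be indifferent between Right and Left, which pins down Alice's mix.
  Bob's payoff to Right: p·4 + (1−p)·1 = 3p + 1
  Bob's payoff to Left: p·5 + (1−p)·(-2) = 7p - 2
  3p + 1 = 7p - 2  ⇒  -4p = -3  ⇒  p = 3/4.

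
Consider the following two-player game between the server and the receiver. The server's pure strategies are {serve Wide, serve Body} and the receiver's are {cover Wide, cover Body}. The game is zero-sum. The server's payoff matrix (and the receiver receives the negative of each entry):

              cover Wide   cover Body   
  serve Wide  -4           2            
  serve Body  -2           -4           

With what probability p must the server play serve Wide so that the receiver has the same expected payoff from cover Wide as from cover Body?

For the receiver to be willing to mix, the receiver must be indifferent between cover Wide and cover Body, which pins down the server's mix.
  the receiver's payoff to cover Wide: p·4 + (1−p)·2 = 2p + 2
  the receiver's payoff to cover Body: p·(-2) + (1−p)·4 = -6p + 4
  2p + 2 = -6p + 4  ⇒  8p = 2  ⇒  p = 1/4.

p = 1/4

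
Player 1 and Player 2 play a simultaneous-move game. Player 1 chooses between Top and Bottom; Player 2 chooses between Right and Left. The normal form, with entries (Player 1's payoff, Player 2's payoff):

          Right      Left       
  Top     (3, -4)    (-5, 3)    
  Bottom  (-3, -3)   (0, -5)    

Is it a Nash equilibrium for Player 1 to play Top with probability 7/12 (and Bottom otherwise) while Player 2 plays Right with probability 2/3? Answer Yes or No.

No

Given Player 1's mix p = 7/12, Player 2's payoff from Right is -43/12 but from Left is -1/3. Player 2 strictly prefers Left, so Player 2 would not mix.
So the proposed profile is not a Nash equilibrium.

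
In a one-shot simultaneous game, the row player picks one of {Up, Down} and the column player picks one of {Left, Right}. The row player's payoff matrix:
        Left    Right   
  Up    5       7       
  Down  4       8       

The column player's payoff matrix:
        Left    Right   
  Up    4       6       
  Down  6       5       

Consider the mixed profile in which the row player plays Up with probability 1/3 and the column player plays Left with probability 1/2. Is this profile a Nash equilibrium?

Check the column player's indifference given the row player's mix p = 1/3:
  payoff from Left = 16/3; payoff from Right = 16/3 — equal.
Check the row player's indifference given the column player's mix q = 1/2:
  payoff from Up = 6; payoff from Down = 6 — equal.
Both players are indifferent, so neither can profitably deviate.

Yes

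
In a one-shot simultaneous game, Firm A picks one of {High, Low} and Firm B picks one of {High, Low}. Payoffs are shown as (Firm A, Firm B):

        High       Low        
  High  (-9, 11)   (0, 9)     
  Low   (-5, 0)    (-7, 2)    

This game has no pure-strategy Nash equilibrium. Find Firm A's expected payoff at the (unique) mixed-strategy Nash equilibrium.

Firm B's mix must leave Firm A indifferent between High and Low.
  Firm A's expected payoff from High: q·(-9) + (1−q)·0 = -9q
  Firm A's expected payoff from Low: q·(-5) + (1−q)·(-7) = 2q - 7
  -9q = 2q - 7  ⇒  -11q = -7  ⇒  q = 7/11.
At equilibrium Firm A is indifferent across rows, so Firm A's payoff equals the payoff from High: (7/11)·(-9) + (4/11)·0 = -63/11.

-63/11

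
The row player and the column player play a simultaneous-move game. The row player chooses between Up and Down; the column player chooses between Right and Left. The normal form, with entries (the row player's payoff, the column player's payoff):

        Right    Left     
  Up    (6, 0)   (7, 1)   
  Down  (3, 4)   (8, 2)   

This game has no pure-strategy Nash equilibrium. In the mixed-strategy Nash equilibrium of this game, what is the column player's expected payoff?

Set the column player's expected payoff from Right equal to that from Left:
  the column player's expected payoff from Right: p·0 + (1−p)·4 = -4p + 4
  the column player's expected payoff from Left: p·1 + (1−p)·2 = -p + 2
  -4p + 4 = -p + 2  ⇒  -3p = -2  ⇒  p = 2/3.
At equilibrium the column player is indifferent across columns, so the column player's payoff equals the payoff from Right: (2/3)·0 + (1/3)·4 = 4/3.

4/3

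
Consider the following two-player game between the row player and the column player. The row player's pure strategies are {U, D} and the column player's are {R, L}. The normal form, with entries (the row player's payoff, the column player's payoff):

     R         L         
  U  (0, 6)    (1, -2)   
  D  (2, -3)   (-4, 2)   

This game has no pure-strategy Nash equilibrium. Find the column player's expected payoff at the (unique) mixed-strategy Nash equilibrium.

The row player's mix must leave the column player indifferent between R and L.
  the column player's payoff from R: p·6 + (1−p)·(-3) = 9p - 3
  the column player's payoff from L: p·(-2) + (1−p)·2 = -4p + 2
  9p - 3 = -4p + 2  ⇒  13p = 5  ⇒  p = 5/13.
At equilibrium the column player is indifferent across columns, so the column player's payoff equals the payoff from R: (5/13)·6 + (8/13)·(-3) = 6/13.

6/13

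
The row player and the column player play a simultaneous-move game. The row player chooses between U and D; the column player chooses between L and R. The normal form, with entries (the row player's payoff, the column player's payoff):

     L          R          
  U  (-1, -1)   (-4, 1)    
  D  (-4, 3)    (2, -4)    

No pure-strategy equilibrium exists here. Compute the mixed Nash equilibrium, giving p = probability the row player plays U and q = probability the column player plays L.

The row player's mix must leave the column player indifferent between L and R.
  the column player's payoff to L: p·(-1) + (1−p)·3 = -4p + 3
  the column player's payoff to R: p·1 + (1−p)·(-4) = 5p - 4
  -4p + 3 = 5p - 4  ⇒  -9p = -7  ⇒  p = 7/9.
In a mixed equilibrium the row player is indifferent between U and D; this condition fixes q.
  the row player's payoff to U: q·(-1) + (1−q)·(-4) = 3q - 4
  the row player's payoff to D: q·(-4) + (1−q)·2 = -6q + 2
  3q - 4 = -6q + 2  ⇒  9q = 6  ⇒  q = 2/3.

p = 7/9, q = 2/3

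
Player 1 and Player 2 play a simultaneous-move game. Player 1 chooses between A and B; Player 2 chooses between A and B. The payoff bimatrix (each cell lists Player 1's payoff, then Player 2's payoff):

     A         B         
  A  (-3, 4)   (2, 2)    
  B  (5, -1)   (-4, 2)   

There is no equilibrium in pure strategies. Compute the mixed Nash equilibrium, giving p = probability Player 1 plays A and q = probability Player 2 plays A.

For Player 2 to be willing to mix, Player 2 must be indifferent between A and B, which pins down Player 1's mix.
  Player 2's payoff to A: p·4 + (1−p)·(-1) = 5p - 1
  Player 2's payoff to B: p·2 + (1−p)·2 = 2
  5p - 1 = 2  ⇒  5p = 3  ⇒  p = 3/5.
Set Player 1's expected payoff from A equal to that from B:
  Player 1's payoff to A: q·(-3) + (1−q)·2 = -5q + 2
  Player 1's payoff to B: q·5 + (1−q)·(-4) = 9q - 4
  -5q + 2 = 9q - 4  ⇒  -14q = -6  ⇒  q = 3/7.

p = 3/5, q = 3/7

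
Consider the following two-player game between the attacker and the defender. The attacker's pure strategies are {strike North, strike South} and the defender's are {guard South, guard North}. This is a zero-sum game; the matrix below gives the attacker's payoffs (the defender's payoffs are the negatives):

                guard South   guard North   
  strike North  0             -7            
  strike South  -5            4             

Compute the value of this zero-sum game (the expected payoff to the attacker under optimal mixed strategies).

In a mixed equilibrium the attacker is indifferent between strike North and strike South; this condition fixes q.
  the attacker's payoff from strike North: q·0 + (1−q)·(-7) = 7q - 7
  the attacker's payoff from strike South: q·(-5) + (1−q)·4 = -9q + 4
  7q - 7 = -9q + 4  ⇒  16q = 11  ⇒  q = 11/16.
The value is the attacker's expected payoff against this mix (using strike North): (11/16)·0 + (5/16)·(-7) = -35/16.

v = -35/16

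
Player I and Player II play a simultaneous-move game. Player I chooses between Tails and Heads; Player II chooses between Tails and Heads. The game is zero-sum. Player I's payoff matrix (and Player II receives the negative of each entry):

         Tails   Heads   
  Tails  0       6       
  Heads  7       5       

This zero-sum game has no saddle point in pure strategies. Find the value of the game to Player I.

v = 21/4

Set Player I's expected payoff from Tails equal to that from Heads:
  Player I's expected payoff from Tails: q·0 + (1−q)·6 = -6q + 6
  Player I's expected payoff from Heads: q·7 + (1−q)·5 = 2q + 5
  -6q + 6 = 2q + 5  ⇒  -8q = -1  ⇒  q = 1/8.
The value is Player I's expected payoff against this mix (using Tails): (1/8)·0 + (7/8)·6 = 21/4.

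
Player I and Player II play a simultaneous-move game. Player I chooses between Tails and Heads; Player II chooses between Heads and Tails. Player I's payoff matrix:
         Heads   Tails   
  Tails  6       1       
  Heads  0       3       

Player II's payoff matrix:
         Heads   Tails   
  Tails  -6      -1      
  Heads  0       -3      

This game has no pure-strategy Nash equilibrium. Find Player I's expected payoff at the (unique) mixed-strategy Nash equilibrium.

9/4

For Player I to be willing to mix, Player I must be indifferent between Tails and Heads, which pins down Player II's mix.
  Player I's expected payoff from Tails: q·6 + (1−q)·1 = 5q + 1
  Player I's expected payoff from Heads: q·0 + (1−q)·3 = -3q + 3
  5q + 1 = -3q + 3  ⇒  8q = 2  ⇒  q = 1/4.
At equilibrium Player I is indifferent across rows, so Player I's payoff equals the payoff from Tails: (1/4)·6 + (3/4)·1 = 9/4.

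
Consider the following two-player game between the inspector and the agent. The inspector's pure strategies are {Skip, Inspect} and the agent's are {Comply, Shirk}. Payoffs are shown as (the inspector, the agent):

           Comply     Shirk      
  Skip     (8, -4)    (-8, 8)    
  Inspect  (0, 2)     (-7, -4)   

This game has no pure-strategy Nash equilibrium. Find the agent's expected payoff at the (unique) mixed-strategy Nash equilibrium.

0

In a mixed equilibrium the agent is indifferent between Comply and Shirk; this condition fixes p.
  the agent's payoff to Comply: p·(-4) + (1−p)·2 = -6p + 2
  the agent's payoff to Shirk: p·8 + (1−p)·(-4) = 12p - 4
  -6p + 2 = 12p - 4  ⇒  -18p = -6  ⇒  p = 1/3.
At equilibrium the agent is indifferent across columns, so the agent's payoff equals the payoff from Comply: (1/3)·(-4) + (2/3)·2 = 0.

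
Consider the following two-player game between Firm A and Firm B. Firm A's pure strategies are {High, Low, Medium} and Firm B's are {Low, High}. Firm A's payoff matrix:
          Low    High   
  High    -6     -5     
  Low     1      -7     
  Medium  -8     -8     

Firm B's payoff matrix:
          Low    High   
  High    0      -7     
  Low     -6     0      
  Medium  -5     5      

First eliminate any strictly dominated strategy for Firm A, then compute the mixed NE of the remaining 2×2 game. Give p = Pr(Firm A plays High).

p = 6/13

Firm A's strategy Medium is strictly dominated by High: -6 > -8 and -5 > -8. Eliminate Medium.
For Firm B to be willing to mix, Firm B must be indifferent between Low and High, which pins down Firm A's mix.
  Firm B's payoff to Low: p·0 + (1−p)·(-6) = 6p - 6
  Firm B's payoff to High: p·(-7) + (1−p)·0 = -7p
  6p - 6 = -7p  ⇒  13p = 6  ⇒  p = 6/13.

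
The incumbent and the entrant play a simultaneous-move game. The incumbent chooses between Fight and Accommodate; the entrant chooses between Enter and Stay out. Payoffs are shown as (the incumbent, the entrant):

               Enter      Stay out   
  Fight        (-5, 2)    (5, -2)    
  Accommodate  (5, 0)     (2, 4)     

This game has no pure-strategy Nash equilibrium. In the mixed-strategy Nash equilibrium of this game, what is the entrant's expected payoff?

1

Set the entrant's expected payoff from Enter equal to that from Stay out:
  the entrant's expected payoff from Enter: p·2 + (1−p)·0 = 2p
  the entrant's expected payoff from Stay out: p·(-2) + (1−p)·4 = -6p + 4
  2p = -6p + 4  ⇒  8p = 4  ⇒  p = 1/2.
At equilibrium the entrant is indifferent across columns, so the entrant's payoff equals the payoff from Enter: (1/2)·2 + (1/2)·0 = 1.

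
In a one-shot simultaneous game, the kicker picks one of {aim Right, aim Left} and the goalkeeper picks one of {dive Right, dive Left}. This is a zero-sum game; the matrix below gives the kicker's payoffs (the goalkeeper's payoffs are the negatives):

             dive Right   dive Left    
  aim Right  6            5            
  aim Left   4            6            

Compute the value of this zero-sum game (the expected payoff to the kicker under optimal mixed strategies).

The goalkeeper's mix must leave the kicker indifferent between aim Right and aim Left.
  the kicker's expected payoff from aim Right: q·6 + (1−q)·5 = q + 5
  the kicker's expected payoff from aim Left: q·4 + (1−q)·6 = -2q + 6
  q + 5 = -2q + 6  ⇒  3q = 1  ⇒  q = 1/3.
The value is the kicker's expected payoff against this mix (using aim Right): (1/3)·6 + (2/3)·5 = 16/3.

v = 16/3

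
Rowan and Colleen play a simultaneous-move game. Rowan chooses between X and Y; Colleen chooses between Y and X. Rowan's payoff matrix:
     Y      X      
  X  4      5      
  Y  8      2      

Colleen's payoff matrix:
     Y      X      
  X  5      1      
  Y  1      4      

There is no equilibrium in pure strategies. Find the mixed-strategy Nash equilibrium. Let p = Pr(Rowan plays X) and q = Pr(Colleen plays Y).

p = 3/7, q = 3/7

For Colleen to be willing to mix, Colleen must be indifferent between Y and X, which pins down Rowan's mix.
  Colleen's expected payoff from Y: p·5 + (1−p)·1 = 4p + 1
  Colleen's expected payoff from X: p·1 + (1−p)·4 = -3p + 4
  4p + 1 = -3p + 4  ⇒  7p = 3  ⇒  p = 3/7.
In a mixed equilibrium Rowan is indifferent between X and Y; this condition fixes q.
  Rowan's payoff from X: q·4 + (1−q)·5 = -q + 5
  Rowan's payoff from Y: q·8 + (1−q)·2 = 6q + 2
  -q + 5 = 6q + 2  ⇒  -7q = -3  ⇒  q = 3/7.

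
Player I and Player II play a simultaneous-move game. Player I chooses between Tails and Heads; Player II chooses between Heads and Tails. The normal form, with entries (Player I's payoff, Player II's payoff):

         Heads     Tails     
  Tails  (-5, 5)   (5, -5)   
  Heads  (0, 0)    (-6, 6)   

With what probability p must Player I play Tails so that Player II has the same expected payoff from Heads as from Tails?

p = 3/8

Set Player II's expected payoff from Heads equal to that from Tails:
  Player II's payoff from Heads: p·5 + (1−p)·0 = 5p
  Player II's payoff from Tails: p·(-5) + (1−p)·6 = -11p + 6
  5p = -11p + 6  ⇒  16p = 6  ⇒  p = 3/8.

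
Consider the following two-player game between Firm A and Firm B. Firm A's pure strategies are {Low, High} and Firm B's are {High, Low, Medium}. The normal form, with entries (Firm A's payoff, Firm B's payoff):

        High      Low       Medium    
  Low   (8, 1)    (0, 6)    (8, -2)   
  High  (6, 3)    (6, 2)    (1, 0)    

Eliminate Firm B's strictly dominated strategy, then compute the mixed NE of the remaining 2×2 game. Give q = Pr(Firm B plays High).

q = 3/4

Firm B's strategy Medium is strictly dominated by High: 1 > -2 and 3 > 0. Eliminate Medium.
For Firm A to be willing to mix, Firm A must be indifferent between Low and High, which pins down Firm B's mix.
  Firm A's payoff from Low: q·8 + (1−q)·0 = 8q
  Firm A's payoff from High: q·6 + (1−q)·6 = 6
  8q = 6  ⇒  8q = 6  ⇒  q = 3/4.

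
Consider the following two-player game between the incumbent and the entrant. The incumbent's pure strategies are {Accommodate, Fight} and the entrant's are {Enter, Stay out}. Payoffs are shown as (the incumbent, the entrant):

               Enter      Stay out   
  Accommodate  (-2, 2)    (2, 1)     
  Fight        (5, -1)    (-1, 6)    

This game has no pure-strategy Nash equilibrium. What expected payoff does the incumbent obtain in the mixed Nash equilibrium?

The entrant's mix must leave the incumbent indifferent between Accommodate and Fight.
  the incumbent's payoff to Accommodate: q·(-2) + (1−q)·2 = -4q + 2
  the incumbent's payoff to Fight: q·5 + (1−q)·(-1) = 6q - 1
  -4q + 2 = 6q - 1  ⇒  -10q = -3  ⇒  q = 3/10.
At equilibrium the incumbent is indifferent across rows, so the incumbent's payoff equals the payoff from Accommodate: (3/10)·(-2) + (7/10)·2 = 4/5.

4/5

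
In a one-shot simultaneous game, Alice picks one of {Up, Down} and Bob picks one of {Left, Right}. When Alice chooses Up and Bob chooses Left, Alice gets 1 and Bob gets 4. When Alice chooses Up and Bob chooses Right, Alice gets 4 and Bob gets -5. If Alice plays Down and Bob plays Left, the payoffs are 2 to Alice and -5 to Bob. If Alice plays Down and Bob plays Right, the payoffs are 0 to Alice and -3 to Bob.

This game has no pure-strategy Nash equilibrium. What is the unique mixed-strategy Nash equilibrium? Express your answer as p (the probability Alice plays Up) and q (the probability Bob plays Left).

Bob's indifference between Left and Right determines Alice's mixing probability p:
  Bob's payoff from Left: p·4 + (1−p)·(-5) = 9p - 5
  Bob's payoff from Right: p·(-5) + (1−p)·(-3) = -2p - 3
  9p - 5 = -2p - 3  ⇒  11p = 2  ⇒  p = 2/11.
For Alice to be willing to mix, Alice must be indifferent between Up and Down, which pins down Bob's mix.
  Alice's payoff to Up: q·1 + (1−q)·4 = -3q + 4
  Alice's payoff to Down: q·2 + (1−q)·0 = 2q
  -3q + 4 = 2q  ⇒  -5q = -4  ⇒  q = 4/5.

p = 2/11, q = 4/5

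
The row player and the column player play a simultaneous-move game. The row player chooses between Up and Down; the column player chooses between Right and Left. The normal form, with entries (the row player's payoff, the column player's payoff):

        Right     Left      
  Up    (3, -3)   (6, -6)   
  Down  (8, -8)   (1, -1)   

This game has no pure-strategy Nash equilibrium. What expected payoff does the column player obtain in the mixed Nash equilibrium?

Set the column player's expected payoff from Right equal to that from Left:
  the column player's expected payoff from Right: p·(-3) + (1−p)·(-8) = 5p - 8
  the column player's expected payoff from Left: p·(-6) + (1−p)·(-1) = -5p - 1
  5p - 8 = -5p - 1  ⇒  10p = 7  ⇒  p = 7/10.
At equilibrium the column player is indifferent across columns, so the column player's payoff equals the payoff from Right: (7/10)·(-3) + (3/10)·(-8) = -9/2.

-9/2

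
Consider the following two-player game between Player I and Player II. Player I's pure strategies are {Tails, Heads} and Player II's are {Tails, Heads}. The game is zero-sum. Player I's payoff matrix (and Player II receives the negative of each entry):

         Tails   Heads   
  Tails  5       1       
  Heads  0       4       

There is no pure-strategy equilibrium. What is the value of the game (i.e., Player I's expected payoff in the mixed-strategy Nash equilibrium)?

Player I's indifference between Tails and Heads determines Player II's mixing probability q:
  Player I's payoff from Tails: q·5 + (1−q)·1 = 4q + 1
  Player I's payoff from Heads: q·0 + (1−q)·4 = -4q + 4
  4q + 1 = -4q + 4  ⇒  8q = 3  ⇒  q = 3/8.
The value is Player I's expected payoff against this mix (using Tails): (3/8)·5 + (5/8)·1 = 5/2.

v = 5/2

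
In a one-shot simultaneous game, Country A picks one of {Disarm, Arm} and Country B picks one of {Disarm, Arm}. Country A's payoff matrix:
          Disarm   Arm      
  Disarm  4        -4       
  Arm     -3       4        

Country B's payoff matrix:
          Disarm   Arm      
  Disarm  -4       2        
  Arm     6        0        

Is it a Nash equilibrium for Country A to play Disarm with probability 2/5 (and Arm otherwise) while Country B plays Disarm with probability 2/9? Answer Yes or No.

Given Country A's mix p = 2/5, Country B's payoff from Disarm is 2 but from Arm is 4/5. Country B strictly prefers Disarm, so Country B would not mix.
So the proposed profile is not a Nash equilibrium.

No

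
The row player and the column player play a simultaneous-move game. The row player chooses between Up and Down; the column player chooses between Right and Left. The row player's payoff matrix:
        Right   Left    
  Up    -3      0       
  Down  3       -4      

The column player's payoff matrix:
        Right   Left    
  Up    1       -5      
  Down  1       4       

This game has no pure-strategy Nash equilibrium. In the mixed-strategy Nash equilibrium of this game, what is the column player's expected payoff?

1

The row player's mix must leave the column player indifferent between Right and Left.
  the column player's expected payoff from Right: p·1 + (1−p)·1 = 1
  the column player's expected payoff from Left: p·(-5) + (1−p)·4 = -9p + 4
  1 = -9p + 4  ⇒  9p = 3  ⇒  p = 1/3.
At equilibrium the column player is indifferent across columns, so the column player's payoff equals the payoff from Right: (1/3)·1 + (2/3)·1 = 1.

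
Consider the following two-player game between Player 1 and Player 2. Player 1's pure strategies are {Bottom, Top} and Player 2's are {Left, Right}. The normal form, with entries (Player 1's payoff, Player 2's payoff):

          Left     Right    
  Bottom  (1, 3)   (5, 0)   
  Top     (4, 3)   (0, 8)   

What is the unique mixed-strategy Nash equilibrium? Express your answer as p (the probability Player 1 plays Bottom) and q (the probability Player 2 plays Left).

p = 5/8, q = 5/8

Player 1's mix must leave Player 2 indifferent between Left and Right.
  Player 2's expected payoff from Left: p·3 + (1−p)·3 = 3
  Player 2's expected payoff from Right: p·0 + (1−p)·8 = -8p + 8
  3 = -8p + 8  ⇒  8p = 5  ⇒  p = 5/8.
In a mixed equilibrium Player 1 is indifferent between Bottom and Top; this condition fixes q.
  Player 1's payoff to Bottom: q·1 + (1−q)·5 = -4q + 5
  Player 1's payoff to Top: q·4 + (1−q)·0 = 4q
  -4q + 5 = 4q  ⇒  -8q = -5  ⇒  q = 5/8.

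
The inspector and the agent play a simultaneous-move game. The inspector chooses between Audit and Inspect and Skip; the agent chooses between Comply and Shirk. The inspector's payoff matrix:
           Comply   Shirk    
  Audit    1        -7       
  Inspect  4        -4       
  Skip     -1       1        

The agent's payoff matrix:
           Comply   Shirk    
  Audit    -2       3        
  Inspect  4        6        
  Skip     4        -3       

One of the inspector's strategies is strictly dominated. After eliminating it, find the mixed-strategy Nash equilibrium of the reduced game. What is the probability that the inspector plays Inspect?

p = 7/9

The inspector's strategy Audit is strictly dominated by Inspect: 4 > 1 and -4 > -7. Eliminate Audit.
The agent's indifference between Comply and Shirk determines the inspector's mixing probability p:
  the agent's payoff to Comply: p·4 + (1−p)·4 = 4
  the agent's payoff to Shirk: p·6 + (1−p)·(-3) = 9p - 3
  4 = 9p - 3  ⇒  -9p = -7  ⇒  p = 7/9.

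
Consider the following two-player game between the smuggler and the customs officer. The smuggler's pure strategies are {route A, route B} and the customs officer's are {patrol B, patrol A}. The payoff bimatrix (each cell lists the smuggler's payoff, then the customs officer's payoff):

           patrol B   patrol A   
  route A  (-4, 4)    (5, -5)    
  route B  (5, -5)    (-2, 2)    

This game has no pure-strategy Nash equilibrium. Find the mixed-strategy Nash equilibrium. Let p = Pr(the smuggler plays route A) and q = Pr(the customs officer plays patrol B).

In a mixed equilibrium the customs officer is indifferent between patrol B and patrol A; this condition fixes p.
  the customs officer's expected payoff from patrol B: p·4 + (1−p)·(-5) = 9p - 5
  the customs officer's expected payoff from patrol A: p·(-5) + (1−p)·2 = -7p + 2
  9p - 5 = -7p + 2  ⇒  16p = 7  ⇒  p = 7/16.
The customs officer's mix must leave the smuggler indifferent between route A and route B.
  the smuggler's payoff from route A: q·(-4) + (1−q)·5 = -9q + 5
  the smuggler's payoff from route B: q·5 + (1−q)·(-2) = 7q - 2
  -9q + 5 = 7q - 2  ⇒  -16q = -7  ⇒  q = 7/16.

p = 7/16, q = 7/16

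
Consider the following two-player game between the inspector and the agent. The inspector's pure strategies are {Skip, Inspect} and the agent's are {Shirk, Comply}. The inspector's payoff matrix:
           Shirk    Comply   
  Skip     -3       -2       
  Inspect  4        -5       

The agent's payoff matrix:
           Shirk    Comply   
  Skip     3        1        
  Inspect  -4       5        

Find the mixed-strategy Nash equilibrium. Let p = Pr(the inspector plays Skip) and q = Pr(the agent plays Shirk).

The inspector's mix must leave the agent indifferent between Shirk and Comply.
  the agent's payoff to Shirk: p·3 + (1−p)·(-4) = 7p - 4
  the agent's payoff to Comply: p·1 + (1−p)·5 = -4p + 5
  7p - 4 = -4p + 5  ⇒  11p = 9  ⇒  p = 9/11.
In a mixed equilibrium the inspector is indifferent between Skip and Inspect; this condition fixes q.
  the inspector's payoff to Skip: q·(-3) + (1−q)·(-2) = -q - 2
  the inspector's payoff to Inspect: q·4 + (1−q)·(-5) = 9q - 5
  -q - 2 = 9q - 5  ⇒  -10q = -3  ⇒  q = 3/10.

p = 9/11, q = 3/10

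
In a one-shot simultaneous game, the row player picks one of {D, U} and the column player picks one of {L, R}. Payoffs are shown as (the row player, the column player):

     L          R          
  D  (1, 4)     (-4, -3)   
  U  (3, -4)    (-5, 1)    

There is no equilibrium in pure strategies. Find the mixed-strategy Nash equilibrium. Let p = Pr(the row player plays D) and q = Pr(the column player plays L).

Set the column player's expected payoff from L equal to that from R:
  the column player's payoff from L: p·4 + (1−p)·(-4) = 8p - 4
  the column player's payoff from R: p·(-3) + (1−p)·1 = -4p + 1
  8p - 4 = -4p + 1  ⇒  12p = 5  ⇒  p = 5/12.
Set the row player's expected payoff from D equal to that from U:
  the row player's payoff to D: q·1 + (1−q)·(-4) = 5q - 4
  the row player's payoff to U: q·3 + (1−q)·(-5) = 8q - 5
  5q - 4 = 8q - 5  ⇒  -3q = -1  ⇒  q = 1/3.

p = 5/12, q = 1/3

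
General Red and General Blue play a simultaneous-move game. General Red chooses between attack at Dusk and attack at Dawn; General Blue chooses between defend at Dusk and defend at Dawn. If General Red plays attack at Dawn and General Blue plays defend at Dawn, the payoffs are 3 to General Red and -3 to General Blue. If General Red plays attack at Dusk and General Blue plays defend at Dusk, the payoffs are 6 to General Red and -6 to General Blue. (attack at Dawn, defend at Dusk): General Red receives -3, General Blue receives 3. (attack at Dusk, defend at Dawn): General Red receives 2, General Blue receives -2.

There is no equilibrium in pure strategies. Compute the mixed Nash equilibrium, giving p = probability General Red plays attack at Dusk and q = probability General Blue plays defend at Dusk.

In a mixed equilibrium General Blue is indifferent between defend at Dusk and defend at Dawn; this condition fixes p.
  General Blue's payoff from defend at Dusk: p·(-6) + (1−p)·3 = -9p + 3
  General Blue's payoff from defend at Dawn: p·(-2) + (1−p)·(-3) = p - 3
  -9p + 3 = p - 3  ⇒  -10p = -6  ⇒  p = 3/5.
General Blue's mix must leave General Red indifferent between attack at Dusk and attack at Dawn.
  General Red's payoff to attack at Dusk: q·6 + (1−q)·2 = 4q + 2
  General Red's payoff to attack at Dawn: q·(-3) + (1−q)·3 = -6q + 3
  4q + 2 = -6q + 3  ⇒  10q = 1  ⇒  q = 1/10.

p = 3/5, q = 1/10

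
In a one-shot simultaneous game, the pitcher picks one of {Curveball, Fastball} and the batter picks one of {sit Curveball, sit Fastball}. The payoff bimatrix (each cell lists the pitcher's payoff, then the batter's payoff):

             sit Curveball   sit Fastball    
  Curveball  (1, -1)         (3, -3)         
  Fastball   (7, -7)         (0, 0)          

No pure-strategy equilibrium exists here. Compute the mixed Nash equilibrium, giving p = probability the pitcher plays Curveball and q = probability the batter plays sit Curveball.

p = 7/9, q = 1/3

Set the batter's expected payoff from sit Curveball equal to that from sit Fastball:
  the batter's expected payoff from sit Curveball: p·(-1) + (1−p)·(-7) = 6p - 7
  the batter's expected payoff from sit Fastball: p·(-3) + (1−p)·0 = -3p
  6p - 7 = -3p  ⇒  9p = 7  ⇒  p = 7/9.
Set the pitcher's expected payoff from Curveball equal to that from Fastball:
  the pitcher's payoff to Curveball: q·1 + (1−q)·3 = -2q + 3
  the pitcher's payoff to Fastball: q·7 + (1−q)·0 = 7q
  -2q + 3 = 7q  ⇒  -9q = -3  ⇒  q = 1/3.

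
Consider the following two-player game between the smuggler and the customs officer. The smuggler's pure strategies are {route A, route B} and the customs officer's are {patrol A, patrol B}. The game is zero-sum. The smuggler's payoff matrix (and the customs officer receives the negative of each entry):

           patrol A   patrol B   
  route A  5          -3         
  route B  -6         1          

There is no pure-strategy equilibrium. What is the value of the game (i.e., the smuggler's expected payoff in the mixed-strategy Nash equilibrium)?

v = -13/15

For the smuggler to be willing to mix, the smuggler must be indifferent between route A and route B, which pins down the customs officer's mix.
  the smuggler's payoff to route A: q·5 + (1−q)·(-3) = 8q - 3
  the smuggler's payoff to route B: q·(-6) + (1−q)·1 = -7q + 1
  8q - 3 = -7q + 1  ⇒  15q = 4  ⇒  q = 4/15.
The value is the smuggler's expected payoff against this mix (using route A): (4/15)·5 + (11/15)·(-3) = -13/15.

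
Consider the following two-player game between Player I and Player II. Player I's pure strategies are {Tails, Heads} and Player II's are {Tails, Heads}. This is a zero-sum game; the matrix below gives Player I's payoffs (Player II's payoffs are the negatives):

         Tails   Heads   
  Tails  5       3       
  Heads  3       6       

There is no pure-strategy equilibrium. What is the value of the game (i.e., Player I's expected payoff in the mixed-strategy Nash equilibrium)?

v = 21/5

Player I's indifference between Tails and Heads determines Player II's mixing probability q:
  Player I's expected payoff from Tails: q·5 + (1−q)·3 = 2q + 3
  Player I's expected payoff from Heads: q·3 + (1−q)·6 = -3q + 6
  2q + 3 = -3q + 6  ⇒  5q = 3  ⇒  q = 3/5.
The value is Player I's expected payoff against this mix (using Tails): (3/5)·5 + (2/5)·3 = 21/5.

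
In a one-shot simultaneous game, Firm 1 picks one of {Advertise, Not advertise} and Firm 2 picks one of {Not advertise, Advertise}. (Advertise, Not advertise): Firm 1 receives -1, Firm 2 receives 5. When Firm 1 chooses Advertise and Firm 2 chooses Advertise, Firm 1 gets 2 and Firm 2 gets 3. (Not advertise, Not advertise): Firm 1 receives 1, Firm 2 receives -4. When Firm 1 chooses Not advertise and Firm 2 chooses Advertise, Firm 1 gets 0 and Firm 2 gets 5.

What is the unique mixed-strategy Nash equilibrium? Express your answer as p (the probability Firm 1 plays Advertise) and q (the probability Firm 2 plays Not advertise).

p = 9/11, q = 1/2

Set Firm 2's expected payoff from Not advertise equal to that from Advertise:
  Firm 2's payoff to Not advertise: p·5 + (1−p)·(-4) = 9p - 4
  Firm 2's payoff to Advertise: p·3 + (1−p)·5 = -2p + 5
  9p - 4 = -2p + 5  ⇒  11p = 9  ⇒  p = 9/11.
Firm 2's mix must leave Firm 1 indifferent between Advertise and Not advertise.
  Firm 1's expected payoff from Advertise: q·(-1) + (1−q)·2 = -3q + 2
  Firm 1's expected payoff from Not advertise: q·1 + (1−q)·0 = q
  -3q + 2 = q  ⇒  -4q = -2  ⇒  q = 1/2.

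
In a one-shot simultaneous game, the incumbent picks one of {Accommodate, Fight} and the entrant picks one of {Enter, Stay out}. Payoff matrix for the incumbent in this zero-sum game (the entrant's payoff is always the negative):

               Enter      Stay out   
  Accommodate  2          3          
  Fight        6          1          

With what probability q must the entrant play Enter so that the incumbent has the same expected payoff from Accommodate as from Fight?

The incumbent's indifference between Accommodate and Fight determines the entrant's mixing probability q:
  the incumbent's payoff to Accommodate: q·2 + (1−q)·3 = -q + 3
  the incumbent's payoff to Fight: q·6 + (1−q)·1 = 5q + 1
  -q + 3 = 5q + 1  ⇒  -6q = -2  ⇒  q = 1/3.

q = 1/3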